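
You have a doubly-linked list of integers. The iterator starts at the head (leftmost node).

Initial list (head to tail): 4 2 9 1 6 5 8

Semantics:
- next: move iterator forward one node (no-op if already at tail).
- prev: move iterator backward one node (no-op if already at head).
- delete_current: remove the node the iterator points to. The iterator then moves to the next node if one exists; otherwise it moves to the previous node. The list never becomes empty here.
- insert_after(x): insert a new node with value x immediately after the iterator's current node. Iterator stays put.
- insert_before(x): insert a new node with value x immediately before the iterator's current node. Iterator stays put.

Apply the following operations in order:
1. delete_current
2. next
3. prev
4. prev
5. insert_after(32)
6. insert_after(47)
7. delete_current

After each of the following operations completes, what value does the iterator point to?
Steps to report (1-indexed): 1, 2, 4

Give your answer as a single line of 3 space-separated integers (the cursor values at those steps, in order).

Answer: 2 9 2

Derivation:
After 1 (delete_current): list=[2, 9, 1, 6, 5, 8] cursor@2
After 2 (next): list=[2, 9, 1, 6, 5, 8] cursor@9
After 3 (prev): list=[2, 9, 1, 6, 5, 8] cursor@2
After 4 (prev): list=[2, 9, 1, 6, 5, 8] cursor@2
After 5 (insert_after(32)): list=[2, 32, 9, 1, 6, 5, 8] cursor@2
After 6 (insert_after(47)): list=[2, 47, 32, 9, 1, 6, 5, 8] cursor@2
After 7 (delete_current): list=[47, 32, 9, 1, 6, 5, 8] cursor@47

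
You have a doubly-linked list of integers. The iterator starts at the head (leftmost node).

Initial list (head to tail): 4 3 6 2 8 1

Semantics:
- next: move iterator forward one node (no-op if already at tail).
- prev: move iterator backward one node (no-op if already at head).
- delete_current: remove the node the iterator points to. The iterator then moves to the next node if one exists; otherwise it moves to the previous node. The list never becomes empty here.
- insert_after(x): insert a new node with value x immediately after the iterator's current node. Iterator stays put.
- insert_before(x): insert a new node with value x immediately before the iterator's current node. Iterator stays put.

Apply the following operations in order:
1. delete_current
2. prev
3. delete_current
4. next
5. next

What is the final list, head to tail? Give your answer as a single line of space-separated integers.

After 1 (delete_current): list=[3, 6, 2, 8, 1] cursor@3
After 2 (prev): list=[3, 6, 2, 8, 1] cursor@3
After 3 (delete_current): list=[6, 2, 8, 1] cursor@6
After 4 (next): list=[6, 2, 8, 1] cursor@2
After 5 (next): list=[6, 2, 8, 1] cursor@8

Answer: 6 2 8 1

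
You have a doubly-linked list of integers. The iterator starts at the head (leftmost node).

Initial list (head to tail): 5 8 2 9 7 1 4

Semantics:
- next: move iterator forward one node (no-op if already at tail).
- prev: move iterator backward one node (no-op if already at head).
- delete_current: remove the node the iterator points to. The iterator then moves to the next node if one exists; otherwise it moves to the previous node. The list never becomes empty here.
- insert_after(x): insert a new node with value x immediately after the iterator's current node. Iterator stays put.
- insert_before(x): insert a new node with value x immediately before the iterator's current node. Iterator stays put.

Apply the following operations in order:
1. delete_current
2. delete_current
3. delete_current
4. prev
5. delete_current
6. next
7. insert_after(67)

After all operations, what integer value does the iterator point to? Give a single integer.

Answer: 1

Derivation:
After 1 (delete_current): list=[8, 2, 9, 7, 1, 4] cursor@8
After 2 (delete_current): list=[2, 9, 7, 1, 4] cursor@2
After 3 (delete_current): list=[9, 7, 1, 4] cursor@9
After 4 (prev): list=[9, 7, 1, 4] cursor@9
After 5 (delete_current): list=[7, 1, 4] cursor@7
After 6 (next): list=[7, 1, 4] cursor@1
After 7 (insert_after(67)): list=[7, 1, 67, 4] cursor@1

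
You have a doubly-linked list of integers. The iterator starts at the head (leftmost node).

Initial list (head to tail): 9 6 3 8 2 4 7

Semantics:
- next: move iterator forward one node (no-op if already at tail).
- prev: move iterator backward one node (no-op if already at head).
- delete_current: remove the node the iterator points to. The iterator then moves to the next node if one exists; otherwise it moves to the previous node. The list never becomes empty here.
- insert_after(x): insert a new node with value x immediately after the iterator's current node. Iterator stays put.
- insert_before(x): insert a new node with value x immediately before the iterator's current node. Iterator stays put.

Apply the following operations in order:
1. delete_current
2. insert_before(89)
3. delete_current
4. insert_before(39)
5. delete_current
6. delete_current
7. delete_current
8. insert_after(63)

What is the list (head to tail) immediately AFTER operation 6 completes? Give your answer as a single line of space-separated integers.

After 1 (delete_current): list=[6, 3, 8, 2, 4, 7] cursor@6
After 2 (insert_before(89)): list=[89, 6, 3, 8, 2, 4, 7] cursor@6
After 3 (delete_current): list=[89, 3, 8, 2, 4, 7] cursor@3
After 4 (insert_before(39)): list=[89, 39, 3, 8, 2, 4, 7] cursor@3
After 5 (delete_current): list=[89, 39, 8, 2, 4, 7] cursor@8
After 6 (delete_current): list=[89, 39, 2, 4, 7] cursor@2

Answer: 89 39 2 4 7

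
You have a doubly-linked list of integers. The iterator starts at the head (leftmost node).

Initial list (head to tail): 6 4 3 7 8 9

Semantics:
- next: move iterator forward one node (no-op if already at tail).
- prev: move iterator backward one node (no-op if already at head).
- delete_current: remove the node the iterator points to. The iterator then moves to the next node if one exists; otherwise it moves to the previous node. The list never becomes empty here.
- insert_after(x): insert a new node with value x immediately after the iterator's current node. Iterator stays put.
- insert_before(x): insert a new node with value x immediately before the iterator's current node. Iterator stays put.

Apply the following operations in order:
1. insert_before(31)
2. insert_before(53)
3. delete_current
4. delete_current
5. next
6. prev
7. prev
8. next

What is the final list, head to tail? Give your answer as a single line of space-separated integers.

Answer: 31 53 3 7 8 9

Derivation:
After 1 (insert_before(31)): list=[31, 6, 4, 3, 7, 8, 9] cursor@6
After 2 (insert_before(53)): list=[31, 53, 6, 4, 3, 7, 8, 9] cursor@6
After 3 (delete_current): list=[31, 53, 4, 3, 7, 8, 9] cursor@4
After 4 (delete_current): list=[31, 53, 3, 7, 8, 9] cursor@3
After 5 (next): list=[31, 53, 3, 7, 8, 9] cursor@7
After 6 (prev): list=[31, 53, 3, 7, 8, 9] cursor@3
After 7 (prev): list=[31, 53, 3, 7, 8, 9] cursor@53
After 8 (next): list=[31, 53, 3, 7, 8, 9] cursor@3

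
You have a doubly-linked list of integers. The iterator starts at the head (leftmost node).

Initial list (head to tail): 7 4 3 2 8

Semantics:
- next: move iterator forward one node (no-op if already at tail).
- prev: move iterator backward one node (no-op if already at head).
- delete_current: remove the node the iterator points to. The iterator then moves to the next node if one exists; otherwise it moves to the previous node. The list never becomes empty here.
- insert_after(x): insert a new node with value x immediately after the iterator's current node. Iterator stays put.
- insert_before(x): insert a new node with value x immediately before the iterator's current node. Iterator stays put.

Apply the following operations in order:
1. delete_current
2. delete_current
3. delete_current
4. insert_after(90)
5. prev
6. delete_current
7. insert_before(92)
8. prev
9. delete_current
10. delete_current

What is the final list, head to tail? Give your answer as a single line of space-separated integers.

After 1 (delete_current): list=[4, 3, 2, 8] cursor@4
After 2 (delete_current): list=[3, 2, 8] cursor@3
After 3 (delete_current): list=[2, 8] cursor@2
After 4 (insert_after(90)): list=[2, 90, 8] cursor@2
After 5 (prev): list=[2, 90, 8] cursor@2
After 6 (delete_current): list=[90, 8] cursor@90
After 7 (insert_before(92)): list=[92, 90, 8] cursor@90
After 8 (prev): list=[92, 90, 8] cursor@92
After 9 (delete_current): list=[90, 8] cursor@90
After 10 (delete_current): list=[8] cursor@8

Answer: 8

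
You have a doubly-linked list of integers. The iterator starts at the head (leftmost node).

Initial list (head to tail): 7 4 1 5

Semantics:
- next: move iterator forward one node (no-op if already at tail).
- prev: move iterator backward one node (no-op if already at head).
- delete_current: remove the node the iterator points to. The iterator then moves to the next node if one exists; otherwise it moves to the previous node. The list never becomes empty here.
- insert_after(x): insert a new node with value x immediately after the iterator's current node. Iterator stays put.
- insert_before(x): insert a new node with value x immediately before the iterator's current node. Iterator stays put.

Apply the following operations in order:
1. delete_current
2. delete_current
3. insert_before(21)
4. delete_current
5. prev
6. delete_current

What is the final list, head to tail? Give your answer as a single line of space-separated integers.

After 1 (delete_current): list=[4, 1, 5] cursor@4
After 2 (delete_current): list=[1, 5] cursor@1
After 3 (insert_before(21)): list=[21, 1, 5] cursor@1
After 4 (delete_current): list=[21, 5] cursor@5
After 5 (prev): list=[21, 5] cursor@21
After 6 (delete_current): list=[5] cursor@5

Answer: 5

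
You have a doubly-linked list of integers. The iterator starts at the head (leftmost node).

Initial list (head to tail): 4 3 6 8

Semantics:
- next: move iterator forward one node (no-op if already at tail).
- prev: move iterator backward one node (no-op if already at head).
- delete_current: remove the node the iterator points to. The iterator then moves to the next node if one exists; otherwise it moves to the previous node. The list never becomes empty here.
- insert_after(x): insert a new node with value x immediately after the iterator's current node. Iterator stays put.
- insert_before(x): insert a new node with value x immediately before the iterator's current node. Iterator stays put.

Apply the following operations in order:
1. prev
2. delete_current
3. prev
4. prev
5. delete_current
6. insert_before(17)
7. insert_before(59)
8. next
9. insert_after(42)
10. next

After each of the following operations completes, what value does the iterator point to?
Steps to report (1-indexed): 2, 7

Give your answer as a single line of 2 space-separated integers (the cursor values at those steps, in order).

After 1 (prev): list=[4, 3, 6, 8] cursor@4
After 2 (delete_current): list=[3, 6, 8] cursor@3
After 3 (prev): list=[3, 6, 8] cursor@3
After 4 (prev): list=[3, 6, 8] cursor@3
After 5 (delete_current): list=[6, 8] cursor@6
After 6 (insert_before(17)): list=[17, 6, 8] cursor@6
After 7 (insert_before(59)): list=[17, 59, 6, 8] cursor@6
After 8 (next): list=[17, 59, 6, 8] cursor@8
After 9 (insert_after(42)): list=[17, 59, 6, 8, 42] cursor@8
After 10 (next): list=[17, 59, 6, 8, 42] cursor@42

Answer: 3 6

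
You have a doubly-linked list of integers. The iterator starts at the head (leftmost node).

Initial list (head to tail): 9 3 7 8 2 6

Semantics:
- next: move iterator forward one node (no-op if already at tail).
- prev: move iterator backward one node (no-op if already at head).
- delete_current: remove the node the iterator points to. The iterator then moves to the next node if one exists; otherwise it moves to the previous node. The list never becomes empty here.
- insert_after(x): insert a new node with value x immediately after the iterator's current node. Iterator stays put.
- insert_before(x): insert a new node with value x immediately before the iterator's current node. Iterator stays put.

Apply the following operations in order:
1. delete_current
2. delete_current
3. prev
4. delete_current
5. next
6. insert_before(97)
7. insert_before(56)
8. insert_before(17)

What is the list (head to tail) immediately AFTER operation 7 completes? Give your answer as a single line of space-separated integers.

Answer: 8 97 56 2 6

Derivation:
After 1 (delete_current): list=[3, 7, 8, 2, 6] cursor@3
After 2 (delete_current): list=[7, 8, 2, 6] cursor@7
After 3 (prev): list=[7, 8, 2, 6] cursor@7
After 4 (delete_current): list=[8, 2, 6] cursor@8
After 5 (next): list=[8, 2, 6] cursor@2
After 6 (insert_before(97)): list=[8, 97, 2, 6] cursor@2
After 7 (insert_before(56)): list=[8, 97, 56, 2, 6] cursor@2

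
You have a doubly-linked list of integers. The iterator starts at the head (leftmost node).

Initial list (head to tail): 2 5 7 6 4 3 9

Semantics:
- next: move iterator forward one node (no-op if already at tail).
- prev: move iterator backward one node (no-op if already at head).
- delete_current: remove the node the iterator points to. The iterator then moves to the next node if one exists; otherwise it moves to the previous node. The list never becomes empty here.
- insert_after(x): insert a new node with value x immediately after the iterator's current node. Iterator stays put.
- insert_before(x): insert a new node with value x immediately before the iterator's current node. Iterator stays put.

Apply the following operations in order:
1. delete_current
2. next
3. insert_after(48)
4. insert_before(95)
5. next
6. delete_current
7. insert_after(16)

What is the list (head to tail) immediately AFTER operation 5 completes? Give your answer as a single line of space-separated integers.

After 1 (delete_current): list=[5, 7, 6, 4, 3, 9] cursor@5
After 2 (next): list=[5, 7, 6, 4, 3, 9] cursor@7
After 3 (insert_after(48)): list=[5, 7, 48, 6, 4, 3, 9] cursor@7
After 4 (insert_before(95)): list=[5, 95, 7, 48, 6, 4, 3, 9] cursor@7
After 5 (next): list=[5, 95, 7, 48, 6, 4, 3, 9] cursor@48

Answer: 5 95 7 48 6 4 3 9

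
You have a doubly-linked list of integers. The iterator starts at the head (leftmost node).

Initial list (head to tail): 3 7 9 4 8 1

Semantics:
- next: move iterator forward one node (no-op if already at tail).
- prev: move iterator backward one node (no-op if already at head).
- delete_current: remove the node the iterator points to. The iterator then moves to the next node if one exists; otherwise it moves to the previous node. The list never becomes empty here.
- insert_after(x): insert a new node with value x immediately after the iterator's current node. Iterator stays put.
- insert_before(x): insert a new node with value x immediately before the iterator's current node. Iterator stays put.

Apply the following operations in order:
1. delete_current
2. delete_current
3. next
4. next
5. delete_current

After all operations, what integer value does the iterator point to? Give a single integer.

After 1 (delete_current): list=[7, 9, 4, 8, 1] cursor@7
After 2 (delete_current): list=[9, 4, 8, 1] cursor@9
After 3 (next): list=[9, 4, 8, 1] cursor@4
After 4 (next): list=[9, 4, 8, 1] cursor@8
After 5 (delete_current): list=[9, 4, 1] cursor@1

Answer: 1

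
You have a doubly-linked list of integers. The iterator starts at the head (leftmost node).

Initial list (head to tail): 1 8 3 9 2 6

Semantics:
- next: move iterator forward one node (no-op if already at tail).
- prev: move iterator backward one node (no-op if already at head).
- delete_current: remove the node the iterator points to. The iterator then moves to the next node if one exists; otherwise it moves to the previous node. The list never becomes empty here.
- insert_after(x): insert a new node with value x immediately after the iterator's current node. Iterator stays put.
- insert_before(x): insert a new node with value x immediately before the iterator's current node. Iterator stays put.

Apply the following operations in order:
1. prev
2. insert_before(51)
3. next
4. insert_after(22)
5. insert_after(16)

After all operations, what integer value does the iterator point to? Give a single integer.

Answer: 8

Derivation:
After 1 (prev): list=[1, 8, 3, 9, 2, 6] cursor@1
After 2 (insert_before(51)): list=[51, 1, 8, 3, 9, 2, 6] cursor@1
After 3 (next): list=[51, 1, 8, 3, 9, 2, 6] cursor@8
After 4 (insert_after(22)): list=[51, 1, 8, 22, 3, 9, 2, 6] cursor@8
After 5 (insert_after(16)): list=[51, 1, 8, 16, 22, 3, 9, 2, 6] cursor@8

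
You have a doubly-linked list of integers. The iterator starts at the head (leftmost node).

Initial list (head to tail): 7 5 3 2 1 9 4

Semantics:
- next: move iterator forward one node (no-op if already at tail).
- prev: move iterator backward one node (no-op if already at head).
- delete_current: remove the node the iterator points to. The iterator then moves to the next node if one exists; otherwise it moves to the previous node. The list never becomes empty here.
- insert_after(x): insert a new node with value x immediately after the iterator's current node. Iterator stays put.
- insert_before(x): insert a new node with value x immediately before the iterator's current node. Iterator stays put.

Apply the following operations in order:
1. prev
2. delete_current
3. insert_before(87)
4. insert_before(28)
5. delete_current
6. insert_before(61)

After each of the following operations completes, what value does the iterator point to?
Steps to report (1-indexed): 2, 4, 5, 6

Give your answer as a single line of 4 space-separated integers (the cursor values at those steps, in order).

After 1 (prev): list=[7, 5, 3, 2, 1, 9, 4] cursor@7
After 2 (delete_current): list=[5, 3, 2, 1, 9, 4] cursor@5
After 3 (insert_before(87)): list=[87, 5, 3, 2, 1, 9, 4] cursor@5
After 4 (insert_before(28)): list=[87, 28, 5, 3, 2, 1, 9, 4] cursor@5
After 5 (delete_current): list=[87, 28, 3, 2, 1, 9, 4] cursor@3
After 6 (insert_before(61)): list=[87, 28, 61, 3, 2, 1, 9, 4] cursor@3

Answer: 5 5 3 3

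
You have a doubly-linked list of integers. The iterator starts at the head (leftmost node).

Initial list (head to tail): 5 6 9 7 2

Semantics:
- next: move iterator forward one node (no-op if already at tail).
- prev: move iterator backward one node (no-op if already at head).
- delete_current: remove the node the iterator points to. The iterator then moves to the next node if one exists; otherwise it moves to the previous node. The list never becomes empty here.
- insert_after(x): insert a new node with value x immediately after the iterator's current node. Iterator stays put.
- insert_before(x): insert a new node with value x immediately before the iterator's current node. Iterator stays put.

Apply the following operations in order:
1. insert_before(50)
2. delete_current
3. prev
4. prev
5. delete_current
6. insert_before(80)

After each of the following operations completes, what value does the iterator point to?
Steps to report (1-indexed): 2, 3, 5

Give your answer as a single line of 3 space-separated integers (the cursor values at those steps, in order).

Answer: 6 50 6

Derivation:
After 1 (insert_before(50)): list=[50, 5, 6, 9, 7, 2] cursor@5
After 2 (delete_current): list=[50, 6, 9, 7, 2] cursor@6
After 3 (prev): list=[50, 6, 9, 7, 2] cursor@50
After 4 (prev): list=[50, 6, 9, 7, 2] cursor@50
After 5 (delete_current): list=[6, 9, 7, 2] cursor@6
After 6 (insert_before(80)): list=[80, 6, 9, 7, 2] cursor@6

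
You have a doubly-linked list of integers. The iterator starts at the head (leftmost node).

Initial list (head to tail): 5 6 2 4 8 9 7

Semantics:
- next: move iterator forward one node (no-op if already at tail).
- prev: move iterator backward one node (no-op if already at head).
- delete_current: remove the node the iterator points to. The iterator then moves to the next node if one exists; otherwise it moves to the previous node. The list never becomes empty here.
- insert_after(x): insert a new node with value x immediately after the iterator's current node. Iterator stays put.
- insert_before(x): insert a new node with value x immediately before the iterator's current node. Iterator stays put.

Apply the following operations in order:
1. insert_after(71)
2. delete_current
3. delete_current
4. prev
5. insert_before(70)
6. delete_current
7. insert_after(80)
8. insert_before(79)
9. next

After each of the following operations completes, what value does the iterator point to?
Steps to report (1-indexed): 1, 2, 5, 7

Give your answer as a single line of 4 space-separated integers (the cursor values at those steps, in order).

Answer: 5 71 6 2

Derivation:
After 1 (insert_after(71)): list=[5, 71, 6, 2, 4, 8, 9, 7] cursor@5
After 2 (delete_current): list=[71, 6, 2, 4, 8, 9, 7] cursor@71
After 3 (delete_current): list=[6, 2, 4, 8, 9, 7] cursor@6
After 4 (prev): list=[6, 2, 4, 8, 9, 7] cursor@6
After 5 (insert_before(70)): list=[70, 6, 2, 4, 8, 9, 7] cursor@6
After 6 (delete_current): list=[70, 2, 4, 8, 9, 7] cursor@2
After 7 (insert_after(80)): list=[70, 2, 80, 4, 8, 9, 7] cursor@2
After 8 (insert_before(79)): list=[70, 79, 2, 80, 4, 8, 9, 7] cursor@2
After 9 (next): list=[70, 79, 2, 80, 4, 8, 9, 7] cursor@80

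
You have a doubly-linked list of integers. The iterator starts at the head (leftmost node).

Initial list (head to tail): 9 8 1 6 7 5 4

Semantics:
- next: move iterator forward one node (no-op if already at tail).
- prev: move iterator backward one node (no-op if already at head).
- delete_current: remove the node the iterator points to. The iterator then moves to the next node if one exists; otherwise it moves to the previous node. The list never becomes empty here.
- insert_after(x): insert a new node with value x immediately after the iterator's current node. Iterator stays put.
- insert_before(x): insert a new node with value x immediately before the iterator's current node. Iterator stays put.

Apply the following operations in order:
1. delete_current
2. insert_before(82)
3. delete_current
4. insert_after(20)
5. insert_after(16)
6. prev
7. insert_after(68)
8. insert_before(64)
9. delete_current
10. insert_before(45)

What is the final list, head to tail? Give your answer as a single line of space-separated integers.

After 1 (delete_current): list=[8, 1, 6, 7, 5, 4] cursor@8
After 2 (insert_before(82)): list=[82, 8, 1, 6, 7, 5, 4] cursor@8
After 3 (delete_current): list=[82, 1, 6, 7, 5, 4] cursor@1
After 4 (insert_after(20)): list=[82, 1, 20, 6, 7, 5, 4] cursor@1
After 5 (insert_after(16)): list=[82, 1, 16, 20, 6, 7, 5, 4] cursor@1
After 6 (prev): list=[82, 1, 16, 20, 6, 7, 5, 4] cursor@82
After 7 (insert_after(68)): list=[82, 68, 1, 16, 20, 6, 7, 5, 4] cursor@82
After 8 (insert_before(64)): list=[64, 82, 68, 1, 16, 20, 6, 7, 5, 4] cursor@82
After 9 (delete_current): list=[64, 68, 1, 16, 20, 6, 7, 5, 4] cursor@68
After 10 (insert_before(45)): list=[64, 45, 68, 1, 16, 20, 6, 7, 5, 4] cursor@68

Answer: 64 45 68 1 16 20 6 7 5 4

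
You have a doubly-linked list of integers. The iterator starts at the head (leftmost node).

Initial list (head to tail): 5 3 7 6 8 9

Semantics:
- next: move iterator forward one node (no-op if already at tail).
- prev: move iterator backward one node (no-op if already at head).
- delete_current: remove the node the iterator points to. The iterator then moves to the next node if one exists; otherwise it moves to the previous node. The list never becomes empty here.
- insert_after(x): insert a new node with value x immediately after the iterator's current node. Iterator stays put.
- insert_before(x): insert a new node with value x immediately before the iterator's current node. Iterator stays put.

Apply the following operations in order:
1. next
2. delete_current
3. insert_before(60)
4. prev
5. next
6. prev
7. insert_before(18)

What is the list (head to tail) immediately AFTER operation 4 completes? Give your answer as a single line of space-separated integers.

After 1 (next): list=[5, 3, 7, 6, 8, 9] cursor@3
After 2 (delete_current): list=[5, 7, 6, 8, 9] cursor@7
After 3 (insert_before(60)): list=[5, 60, 7, 6, 8, 9] cursor@7
After 4 (prev): list=[5, 60, 7, 6, 8, 9] cursor@60

Answer: 5 60 7 6 8 9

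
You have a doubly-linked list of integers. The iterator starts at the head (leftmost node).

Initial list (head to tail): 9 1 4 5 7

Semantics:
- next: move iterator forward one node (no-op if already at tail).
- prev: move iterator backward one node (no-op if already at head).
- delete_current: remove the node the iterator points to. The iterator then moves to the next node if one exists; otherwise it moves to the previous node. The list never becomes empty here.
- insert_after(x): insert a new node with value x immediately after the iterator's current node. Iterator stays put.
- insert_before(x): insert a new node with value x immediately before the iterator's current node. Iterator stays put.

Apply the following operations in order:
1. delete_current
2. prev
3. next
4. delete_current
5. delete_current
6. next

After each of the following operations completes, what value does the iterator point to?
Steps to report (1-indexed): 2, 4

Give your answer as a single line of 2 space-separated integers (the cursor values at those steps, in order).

After 1 (delete_current): list=[1, 4, 5, 7] cursor@1
After 2 (prev): list=[1, 4, 5, 7] cursor@1
After 3 (next): list=[1, 4, 5, 7] cursor@4
After 4 (delete_current): list=[1, 5, 7] cursor@5
After 5 (delete_current): list=[1, 7] cursor@7
After 6 (next): list=[1, 7] cursor@7

Answer: 1 5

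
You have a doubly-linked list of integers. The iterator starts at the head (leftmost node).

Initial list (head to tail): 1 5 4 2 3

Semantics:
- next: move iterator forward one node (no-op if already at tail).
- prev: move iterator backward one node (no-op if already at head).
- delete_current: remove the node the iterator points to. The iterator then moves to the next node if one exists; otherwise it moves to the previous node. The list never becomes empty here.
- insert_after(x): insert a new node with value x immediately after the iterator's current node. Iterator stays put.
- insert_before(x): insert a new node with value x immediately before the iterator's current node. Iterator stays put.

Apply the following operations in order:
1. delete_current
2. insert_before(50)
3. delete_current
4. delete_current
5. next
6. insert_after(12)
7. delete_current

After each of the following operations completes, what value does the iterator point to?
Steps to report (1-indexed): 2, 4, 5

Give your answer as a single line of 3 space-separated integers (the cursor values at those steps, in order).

Answer: 5 2 3

Derivation:
After 1 (delete_current): list=[5, 4, 2, 3] cursor@5
After 2 (insert_before(50)): list=[50, 5, 4, 2, 3] cursor@5
After 3 (delete_current): list=[50, 4, 2, 3] cursor@4
After 4 (delete_current): list=[50, 2, 3] cursor@2
After 5 (next): list=[50, 2, 3] cursor@3
After 6 (insert_after(12)): list=[50, 2, 3, 12] cursor@3
After 7 (delete_current): list=[50, 2, 12] cursor@12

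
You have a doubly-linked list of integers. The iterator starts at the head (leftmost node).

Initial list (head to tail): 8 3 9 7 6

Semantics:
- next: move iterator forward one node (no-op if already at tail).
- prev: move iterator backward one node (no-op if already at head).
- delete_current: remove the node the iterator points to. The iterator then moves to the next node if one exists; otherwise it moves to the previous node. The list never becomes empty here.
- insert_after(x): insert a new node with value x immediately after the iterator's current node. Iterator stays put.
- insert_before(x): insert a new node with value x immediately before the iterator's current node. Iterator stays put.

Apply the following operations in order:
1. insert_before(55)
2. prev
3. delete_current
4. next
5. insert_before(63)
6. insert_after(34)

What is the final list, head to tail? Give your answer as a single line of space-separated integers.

Answer: 8 63 3 34 9 7 6

Derivation:
After 1 (insert_before(55)): list=[55, 8, 3, 9, 7, 6] cursor@8
After 2 (prev): list=[55, 8, 3, 9, 7, 6] cursor@55
After 3 (delete_current): list=[8, 3, 9, 7, 6] cursor@8
After 4 (next): list=[8, 3, 9, 7, 6] cursor@3
After 5 (insert_before(63)): list=[8, 63, 3, 9, 7, 6] cursor@3
After 6 (insert_after(34)): list=[8, 63, 3, 34, 9, 7, 6] cursor@3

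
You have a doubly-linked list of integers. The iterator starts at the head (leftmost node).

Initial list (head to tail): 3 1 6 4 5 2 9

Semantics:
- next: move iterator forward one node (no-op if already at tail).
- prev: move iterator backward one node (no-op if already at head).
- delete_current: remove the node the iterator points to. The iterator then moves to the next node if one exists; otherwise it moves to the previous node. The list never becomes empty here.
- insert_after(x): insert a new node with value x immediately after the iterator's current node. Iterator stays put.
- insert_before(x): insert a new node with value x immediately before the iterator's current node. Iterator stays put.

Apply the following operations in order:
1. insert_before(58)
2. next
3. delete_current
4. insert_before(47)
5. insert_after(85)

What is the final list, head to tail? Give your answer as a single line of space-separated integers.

After 1 (insert_before(58)): list=[58, 3, 1, 6, 4, 5, 2, 9] cursor@3
After 2 (next): list=[58, 3, 1, 6, 4, 5, 2, 9] cursor@1
After 3 (delete_current): list=[58, 3, 6, 4, 5, 2, 9] cursor@6
After 4 (insert_before(47)): list=[58, 3, 47, 6, 4, 5, 2, 9] cursor@6
After 5 (insert_after(85)): list=[58, 3, 47, 6, 85, 4, 5, 2, 9] cursor@6

Answer: 58 3 47 6 85 4 5 2 9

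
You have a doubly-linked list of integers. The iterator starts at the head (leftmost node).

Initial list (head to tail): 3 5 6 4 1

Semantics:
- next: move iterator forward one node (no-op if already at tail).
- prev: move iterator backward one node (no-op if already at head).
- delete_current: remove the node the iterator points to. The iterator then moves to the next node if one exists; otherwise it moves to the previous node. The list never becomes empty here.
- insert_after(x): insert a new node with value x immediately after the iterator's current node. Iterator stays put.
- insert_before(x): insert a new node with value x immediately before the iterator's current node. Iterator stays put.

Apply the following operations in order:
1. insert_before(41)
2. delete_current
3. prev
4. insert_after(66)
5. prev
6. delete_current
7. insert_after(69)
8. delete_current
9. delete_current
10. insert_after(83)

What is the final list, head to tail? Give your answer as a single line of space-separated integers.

After 1 (insert_before(41)): list=[41, 3, 5, 6, 4, 1] cursor@3
After 2 (delete_current): list=[41, 5, 6, 4, 1] cursor@5
After 3 (prev): list=[41, 5, 6, 4, 1] cursor@41
After 4 (insert_after(66)): list=[41, 66, 5, 6, 4, 1] cursor@41
After 5 (prev): list=[41, 66, 5, 6, 4, 1] cursor@41
After 6 (delete_current): list=[66, 5, 6, 4, 1] cursor@66
After 7 (insert_after(69)): list=[66, 69, 5, 6, 4, 1] cursor@66
After 8 (delete_current): list=[69, 5, 6, 4, 1] cursor@69
After 9 (delete_current): list=[5, 6, 4, 1] cursor@5
After 10 (insert_after(83)): list=[5, 83, 6, 4, 1] cursor@5

Answer: 5 83 6 4 1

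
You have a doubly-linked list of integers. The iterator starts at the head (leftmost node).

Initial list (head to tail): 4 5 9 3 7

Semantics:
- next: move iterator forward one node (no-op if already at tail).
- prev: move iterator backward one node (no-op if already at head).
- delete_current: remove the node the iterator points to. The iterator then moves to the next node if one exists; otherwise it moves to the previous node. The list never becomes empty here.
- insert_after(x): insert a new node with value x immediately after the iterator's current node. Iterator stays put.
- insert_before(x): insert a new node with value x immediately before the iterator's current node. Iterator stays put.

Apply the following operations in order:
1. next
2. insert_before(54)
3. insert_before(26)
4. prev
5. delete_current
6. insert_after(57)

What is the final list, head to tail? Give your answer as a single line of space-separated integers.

Answer: 4 54 5 57 9 3 7

Derivation:
After 1 (next): list=[4, 5, 9, 3, 7] cursor@5
After 2 (insert_before(54)): list=[4, 54, 5, 9, 3, 7] cursor@5
After 3 (insert_before(26)): list=[4, 54, 26, 5, 9, 3, 7] cursor@5
After 4 (prev): list=[4, 54, 26, 5, 9, 3, 7] cursor@26
After 5 (delete_current): list=[4, 54, 5, 9, 3, 7] cursor@5
After 6 (insert_after(57)): list=[4, 54, 5, 57, 9, 3, 7] cursor@5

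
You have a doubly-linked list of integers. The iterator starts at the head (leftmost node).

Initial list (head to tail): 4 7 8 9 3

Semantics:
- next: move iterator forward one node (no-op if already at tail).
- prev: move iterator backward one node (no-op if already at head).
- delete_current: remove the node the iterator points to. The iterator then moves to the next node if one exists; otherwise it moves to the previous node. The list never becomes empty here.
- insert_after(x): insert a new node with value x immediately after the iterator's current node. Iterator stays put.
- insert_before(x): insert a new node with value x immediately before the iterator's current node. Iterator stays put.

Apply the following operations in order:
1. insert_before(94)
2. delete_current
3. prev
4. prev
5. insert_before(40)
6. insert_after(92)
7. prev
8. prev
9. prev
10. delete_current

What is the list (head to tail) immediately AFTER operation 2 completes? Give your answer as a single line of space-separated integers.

Answer: 94 7 8 9 3

Derivation:
After 1 (insert_before(94)): list=[94, 4, 7, 8, 9, 3] cursor@4
After 2 (delete_current): list=[94, 7, 8, 9, 3] cursor@7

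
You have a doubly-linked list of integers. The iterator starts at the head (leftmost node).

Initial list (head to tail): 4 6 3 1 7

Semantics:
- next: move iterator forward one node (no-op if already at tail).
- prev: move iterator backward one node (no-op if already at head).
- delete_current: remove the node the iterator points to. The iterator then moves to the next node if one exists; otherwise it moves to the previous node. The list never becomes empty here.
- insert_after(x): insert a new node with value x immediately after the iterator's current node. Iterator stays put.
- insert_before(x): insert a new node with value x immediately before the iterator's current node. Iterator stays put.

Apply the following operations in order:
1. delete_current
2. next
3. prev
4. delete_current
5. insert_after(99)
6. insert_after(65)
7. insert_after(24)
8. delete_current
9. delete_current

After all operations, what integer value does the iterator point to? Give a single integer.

After 1 (delete_current): list=[6, 3, 1, 7] cursor@6
After 2 (next): list=[6, 3, 1, 7] cursor@3
After 3 (prev): list=[6, 3, 1, 7] cursor@6
After 4 (delete_current): list=[3, 1, 7] cursor@3
After 5 (insert_after(99)): list=[3, 99, 1, 7] cursor@3
After 6 (insert_after(65)): list=[3, 65, 99, 1, 7] cursor@3
After 7 (insert_after(24)): list=[3, 24, 65, 99, 1, 7] cursor@3
After 8 (delete_current): list=[24, 65, 99, 1, 7] cursor@24
After 9 (delete_current): list=[65, 99, 1, 7] cursor@65

Answer: 65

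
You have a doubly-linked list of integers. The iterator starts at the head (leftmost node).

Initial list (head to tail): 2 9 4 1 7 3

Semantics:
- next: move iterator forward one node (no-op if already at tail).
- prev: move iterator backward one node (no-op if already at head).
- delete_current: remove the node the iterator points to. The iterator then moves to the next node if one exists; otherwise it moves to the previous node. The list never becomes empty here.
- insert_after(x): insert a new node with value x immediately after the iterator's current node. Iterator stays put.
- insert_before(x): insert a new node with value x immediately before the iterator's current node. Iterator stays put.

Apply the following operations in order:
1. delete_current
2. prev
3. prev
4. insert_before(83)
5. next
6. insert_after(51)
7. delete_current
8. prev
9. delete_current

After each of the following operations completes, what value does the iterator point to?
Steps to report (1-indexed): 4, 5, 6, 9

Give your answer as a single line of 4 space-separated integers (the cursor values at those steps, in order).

Answer: 9 4 4 51

Derivation:
After 1 (delete_current): list=[9, 4, 1, 7, 3] cursor@9
After 2 (prev): list=[9, 4, 1, 7, 3] cursor@9
After 3 (prev): list=[9, 4, 1, 7, 3] cursor@9
After 4 (insert_before(83)): list=[83, 9, 4, 1, 7, 3] cursor@9
After 5 (next): list=[83, 9, 4, 1, 7, 3] cursor@4
After 6 (insert_after(51)): list=[83, 9, 4, 51, 1, 7, 3] cursor@4
After 7 (delete_current): list=[83, 9, 51, 1, 7, 3] cursor@51
After 8 (prev): list=[83, 9, 51, 1, 7, 3] cursor@9
After 9 (delete_current): list=[83, 51, 1, 7, 3] cursor@51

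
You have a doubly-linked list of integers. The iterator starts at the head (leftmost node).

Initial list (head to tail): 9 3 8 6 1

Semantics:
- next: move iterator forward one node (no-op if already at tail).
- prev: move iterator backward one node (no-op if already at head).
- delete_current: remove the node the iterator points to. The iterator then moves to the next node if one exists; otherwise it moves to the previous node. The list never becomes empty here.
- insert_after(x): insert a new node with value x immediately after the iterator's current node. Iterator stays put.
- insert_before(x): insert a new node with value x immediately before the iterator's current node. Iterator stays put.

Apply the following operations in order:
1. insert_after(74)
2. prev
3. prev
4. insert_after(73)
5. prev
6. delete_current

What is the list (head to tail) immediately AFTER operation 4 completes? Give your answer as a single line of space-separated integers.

After 1 (insert_after(74)): list=[9, 74, 3, 8, 6, 1] cursor@9
After 2 (prev): list=[9, 74, 3, 8, 6, 1] cursor@9
After 3 (prev): list=[9, 74, 3, 8, 6, 1] cursor@9
After 4 (insert_after(73)): list=[9, 73, 74, 3, 8, 6, 1] cursor@9

Answer: 9 73 74 3 8 6 1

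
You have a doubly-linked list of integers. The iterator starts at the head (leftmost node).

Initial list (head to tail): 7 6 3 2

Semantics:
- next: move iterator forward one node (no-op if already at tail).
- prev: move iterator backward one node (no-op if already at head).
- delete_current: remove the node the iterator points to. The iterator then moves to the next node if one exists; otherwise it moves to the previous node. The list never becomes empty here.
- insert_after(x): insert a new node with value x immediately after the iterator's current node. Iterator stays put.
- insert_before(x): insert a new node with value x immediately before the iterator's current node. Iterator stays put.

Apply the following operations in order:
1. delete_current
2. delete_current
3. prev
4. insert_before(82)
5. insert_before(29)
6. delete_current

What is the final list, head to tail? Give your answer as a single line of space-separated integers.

Answer: 82 29 2

Derivation:
After 1 (delete_current): list=[6, 3, 2] cursor@6
After 2 (delete_current): list=[3, 2] cursor@3
After 3 (prev): list=[3, 2] cursor@3
After 4 (insert_before(82)): list=[82, 3, 2] cursor@3
After 5 (insert_before(29)): list=[82, 29, 3, 2] cursor@3
After 6 (delete_current): list=[82, 29, 2] cursor@2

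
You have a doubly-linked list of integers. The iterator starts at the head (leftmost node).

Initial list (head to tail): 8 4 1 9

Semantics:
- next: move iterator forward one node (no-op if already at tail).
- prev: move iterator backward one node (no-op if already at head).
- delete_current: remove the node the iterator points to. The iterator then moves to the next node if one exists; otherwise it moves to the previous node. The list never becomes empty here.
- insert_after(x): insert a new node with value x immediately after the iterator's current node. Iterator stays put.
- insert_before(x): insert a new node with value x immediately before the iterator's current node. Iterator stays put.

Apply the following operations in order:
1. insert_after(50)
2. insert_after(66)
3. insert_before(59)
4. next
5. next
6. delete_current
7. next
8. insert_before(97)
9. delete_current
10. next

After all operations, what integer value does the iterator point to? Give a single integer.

After 1 (insert_after(50)): list=[8, 50, 4, 1, 9] cursor@8
After 2 (insert_after(66)): list=[8, 66, 50, 4, 1, 9] cursor@8
After 3 (insert_before(59)): list=[59, 8, 66, 50, 4, 1, 9] cursor@8
After 4 (next): list=[59, 8, 66, 50, 4, 1, 9] cursor@66
After 5 (next): list=[59, 8, 66, 50, 4, 1, 9] cursor@50
After 6 (delete_current): list=[59, 8, 66, 4, 1, 9] cursor@4
After 7 (next): list=[59, 8, 66, 4, 1, 9] cursor@1
After 8 (insert_before(97)): list=[59, 8, 66, 4, 97, 1, 9] cursor@1
After 9 (delete_current): list=[59, 8, 66, 4, 97, 9] cursor@9
After 10 (next): list=[59, 8, 66, 4, 97, 9] cursor@9

Answer: 9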